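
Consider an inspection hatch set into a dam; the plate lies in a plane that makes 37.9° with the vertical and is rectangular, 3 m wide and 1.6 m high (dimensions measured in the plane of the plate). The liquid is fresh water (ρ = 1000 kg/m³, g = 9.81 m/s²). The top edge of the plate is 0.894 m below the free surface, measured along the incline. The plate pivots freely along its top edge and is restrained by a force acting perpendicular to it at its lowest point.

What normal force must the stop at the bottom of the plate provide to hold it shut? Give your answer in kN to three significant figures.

γ = ρg = 1000 × 9.81 = 9810 N/m³ = 9.81 kN/m³.
The plate makes 37.9° with the vertical, i.e. θ = 90° − 37.9° = 52.1° to the horizontal. Measuring y along the incline from the free-surface line, vertical depth h = y·sinθ with sinθ = 0.789084.
The centroid lies 1.6/2 = 0.8 m below the top edge, so y_c = 0.894 + 0.8 = 1.694 m and h_c = 1.694 × 0.789084 = 1.33671 m.
A = 3 × 1.6 = 4.8 m².
Resultant F = γ·h_c·A = 9.81 × 1.33671 × 4.8 = 62.943 kN.
I_c = b·h³/12 = 3 × 1.6³/12 = 1.024 m⁴.
Centre of pressure: y_p = y_c + I_c/(y_c·A) = 1.694 + 1.024/(1.694 × 4.8) = 1.694 + 0.125935 = 1.81993 m along the plane.
The resultant acts 0.8 + 0.125935 = 0.925935 m (along the plate) below the hinge at the top edge, so the moment about the hinge is M = F × 0.925935 = 62.943 × 0.925935 = 58.2811 kN·m.
A normal force at the bottom, 1.6 m from the hinge, must supply this moment: P = 58.2811/1.6 = 36.4257 kN.

P ≈ 36.4 kN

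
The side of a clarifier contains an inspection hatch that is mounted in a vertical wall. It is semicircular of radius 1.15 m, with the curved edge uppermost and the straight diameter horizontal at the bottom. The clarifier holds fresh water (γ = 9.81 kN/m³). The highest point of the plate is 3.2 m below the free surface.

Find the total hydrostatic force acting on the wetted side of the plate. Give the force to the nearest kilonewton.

γ = 9.81 kN/m³.
The centroid lies 4r/(3π) = 0.488075 m above the diameter, so r − 4r/(3π) = 1.15 − 0.488075 = 0.661925 m below the topmost point, so the centroid depth is h_c = 3.2 + 0.661925 = 3.86193 m.
A = πr²/2 = π × 1.15²/2 = 2.07738 m².
Resultant F = γ·h_c·A = 9.81 × 3.86193 × 2.07738 = 78.7026 kN.

F ≈ 79 kN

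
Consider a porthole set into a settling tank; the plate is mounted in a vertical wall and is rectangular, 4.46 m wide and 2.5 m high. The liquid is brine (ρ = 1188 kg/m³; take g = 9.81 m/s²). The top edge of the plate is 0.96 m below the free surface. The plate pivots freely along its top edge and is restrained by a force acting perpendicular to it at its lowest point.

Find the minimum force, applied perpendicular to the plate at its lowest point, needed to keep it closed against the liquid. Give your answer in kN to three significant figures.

P ≈ 171 kN

γ = ρg = 1188 × 9.81 / 1000 = 11.65428 kN/m³.
The centroid lies 2.5/2 = 1.25 m below the top edge, so the centroid depth is h_c = 0.96 + 1.25 = 2.21 m.
A = 4.46 × 2.5 = 11.15 m².
Resultant F = γ·h_c·A = 11.65428 × 2.21 × 11.15 = 287.179 kN.
I_c = b·h³/12 = 4.46 × 2.5³/12 = 5.80729 m⁴.
Centre of pressure: y_p = y_c + I_c/(y_c·A) = 2.21 + 5.80729/(2.21 × 11.15) = 2.21 + 0.235671 = 2.44567 m along the plane.
The resultant acts 1.25 + 0.235671 = 1.48567 m (along the plate) below the hinge at the top edge, so the moment about the hinge is M = F × 1.48567 = 287.179 × 1.48567 = 426.653 kN·m.
A normal force at the bottom, 2.5 m from the hinge, must supply this moment: P = 426.653/2.5 = 170.661 kN.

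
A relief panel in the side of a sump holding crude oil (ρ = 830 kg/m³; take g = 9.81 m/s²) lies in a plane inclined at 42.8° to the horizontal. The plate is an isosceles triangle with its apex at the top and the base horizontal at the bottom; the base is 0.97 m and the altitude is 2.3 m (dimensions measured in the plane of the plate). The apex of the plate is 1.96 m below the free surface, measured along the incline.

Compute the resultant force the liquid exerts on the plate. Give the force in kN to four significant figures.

γ = ρg = 830 × 9.81 / 1000 = 8.1423 kN/m³.
Let θ = 42.8° be the plate's angle to the horizontal; measure y along the incline from where the plane meets the free surface. Vertical depth h = y·sinθ with sinθ = 0.679441.
With the apex up, the centroid sits 2h/3 = 2 × 2.3/3 = 1.53333 m below the apex, so y_c = 1.96 + 1.53333 = 3.49333 m and h_c = 3.49333 × 0.679441 = 2.37351 m.
A = ½ × 0.97 × 2.3 = 1.1155 m².
Resultant F = γ·h_c·A = 8.1423 × 2.37351 × 1.1155 = 21.558 kN.

F ≈ 21.56 kN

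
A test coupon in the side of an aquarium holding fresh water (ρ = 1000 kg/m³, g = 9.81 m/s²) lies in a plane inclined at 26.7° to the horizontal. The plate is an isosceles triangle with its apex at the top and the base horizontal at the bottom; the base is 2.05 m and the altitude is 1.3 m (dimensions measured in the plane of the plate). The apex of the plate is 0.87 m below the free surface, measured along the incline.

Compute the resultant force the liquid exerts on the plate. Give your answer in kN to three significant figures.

F ≈ 10.2 kN

γ = ρg = 1000 × 9.81 = 9810 N/m³ = 9.81 kN/m³.
Let θ = 26.7° be the plate's angle to the horizontal; measure y along the incline from where the plane meets the free surface. Vertical depth h = y·sinθ with sinθ = 0.449319.
With the apex up, the centroid sits 2h/3 = 2 × 1.3/3 = 0.866667 m below the apex, so y_c = 0.87 + 0.866667 = 1.73667 m and h_c = 1.73667 × 0.449319 = 0.780319 m.
A = ½ × 2.05 × 1.3 = 1.3325 m².
Resultant F = γ·h_c·A = 9.81 × 0.780319 × 1.3325 = 10.2002 kN.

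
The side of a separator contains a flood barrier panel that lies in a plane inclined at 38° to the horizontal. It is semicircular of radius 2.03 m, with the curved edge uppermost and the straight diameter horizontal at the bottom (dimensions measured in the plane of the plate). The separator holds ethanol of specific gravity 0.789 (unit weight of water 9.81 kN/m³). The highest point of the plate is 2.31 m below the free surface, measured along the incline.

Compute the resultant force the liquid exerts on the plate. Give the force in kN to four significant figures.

F ≈ 107.3 kN

γ = 0.789 × 9.81 = 7.74009 kN/m³.
Let θ = 38° be the plate's angle to the horizontal; measure y along the incline from where the plane meets the free surface. Vertical depth h = y·sinθ with sinθ = 0.615661.
The centroid lies 4r/(3π) = 0.861559 m above the diameter, so r − 4r/(3π) = 2.03 − 0.861559 = 1.16844 m below the topmost point, so y_c = 2.31 + 1.16844 = 3.47844 m and h_c = 3.47844 × 0.615661 = 2.14154 m.
A = πr²/2 = π × 2.03²/2 = 6.47309 m².
Resultant F = γ·h_c·A = 7.74009 × 2.14154 × 6.47309 = 107.296 kN.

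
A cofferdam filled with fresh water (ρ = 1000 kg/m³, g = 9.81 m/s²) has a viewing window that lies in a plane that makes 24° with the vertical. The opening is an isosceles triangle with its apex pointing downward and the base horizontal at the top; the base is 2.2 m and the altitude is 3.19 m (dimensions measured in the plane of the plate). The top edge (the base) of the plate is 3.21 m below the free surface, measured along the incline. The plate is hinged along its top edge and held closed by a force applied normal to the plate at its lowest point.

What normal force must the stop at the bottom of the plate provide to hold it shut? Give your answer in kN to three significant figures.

γ = ρg = 1000 × 9.81 = 9810 N/m³ = 9.81 kN/m³.
The plate makes 24° with the vertical, i.e. θ = 90° − 24° = 66° to the horizontal. Measuring y along the incline from the free-surface line, vertical depth h = y·sinθ with sinθ = 0.913545.
With the apex down, the centroid sits h/3 = 3.19/3 = 1.06333 m below the base (the top edge), so y_c = 3.21 + 1.06333 = 4.27333 m and h_c = 4.27333 × 0.913545 = 3.90388 m.
A = ½ × 2.2 × 3.19 = 3.509 m².
Resultant F = γ·h_c·A = 9.81 × 3.90388 × 3.509 = 134.384 kN.
I_c = b·h³/36 = 2.2 × 3.19³/36 = 1.98377 m⁴.
Centre of pressure: y_p = y_c + I_c/(y_c·A) = 4.27333 + 1.98377/(4.27333 × 3.509) = 4.27333 + 0.132294 = 4.40562 m along the plane.
The resultant acts 1.06333 + 0.132294 = 1.19562 m (along the plate) below the hinge at the top edge, so the moment about the hinge is M = F × 1.19562 = 134.384 × 1.19562 = 160.672 kN·m.
A normal force at the bottom, 3.19 m from the hinge, must supply this moment: P = 160.672/3.19 = 50.3674 kN.

P ≈ 50.4 kN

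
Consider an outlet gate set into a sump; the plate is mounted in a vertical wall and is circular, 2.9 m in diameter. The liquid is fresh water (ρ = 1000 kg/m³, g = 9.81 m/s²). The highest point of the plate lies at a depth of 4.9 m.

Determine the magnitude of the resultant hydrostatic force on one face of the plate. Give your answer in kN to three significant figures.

γ = ρg = 1000 × 9.81 = 9810 N/m³ = 9.81 kN/m³.
The centroid is at the centre, 1.45 m below the top of the plate, so the centroid depth is h_c = 4.9 + 1.45 = 6.35 m.
A = π(1.45)² = 6.6052 m².
Resultant F = γ·h_c·A = 9.81 × 6.35 × 6.6052 = 411.461 kN.

F ≈ 411 kN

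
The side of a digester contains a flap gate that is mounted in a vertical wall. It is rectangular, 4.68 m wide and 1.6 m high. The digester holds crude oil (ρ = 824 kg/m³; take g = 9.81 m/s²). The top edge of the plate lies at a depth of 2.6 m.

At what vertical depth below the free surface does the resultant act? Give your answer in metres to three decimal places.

γ = ρg = 824 × 9.81 / 1000 = 8.08344 kN/m³.
The centroid lies 1.6/2 = 0.8 m below the top edge, so the centroid depth is h_c = 2.6 + 0.8 = 3.4 m.
A = 4.68 × 1.6 = 7.488 m².
Resultant F = γ·h_c·A = 8.08344 × 3.4 × 7.488 = 205.798 kN.
I_c = b·h³/12 = 4.68 × 1.6³/12 = 1.59744 m⁴.
Centre of pressure: y_p = y_c + I_c/(y_c·A) = 3.4 + 1.59744/(3.4 × 7.488) = 3.4 + 0.0627451 = 3.46275 m along the plane.

h_p = 3.463 m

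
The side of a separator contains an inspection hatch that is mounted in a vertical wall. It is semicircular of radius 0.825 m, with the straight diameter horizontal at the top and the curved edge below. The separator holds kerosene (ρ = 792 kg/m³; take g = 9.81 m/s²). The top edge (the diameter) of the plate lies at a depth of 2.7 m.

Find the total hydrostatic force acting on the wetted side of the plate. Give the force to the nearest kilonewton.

γ = ρg = 792 × 9.81 / 1000 = 7.76952 kN/m³.
The centroid of a semicircle lies 4r/(3π) = 0.350141 m from the diameter, here below the top edge, so the centroid depth is h_c = 2.7 + 0.350141 = 3.05014 m.
A = πr²/2 = π × 0.825²/2 = 1.06912 m².
Resultant F = γ·h_c·A = 7.76952 × 3.05014 × 1.06912 = 25.3361 kN.

F ≈ 25 kN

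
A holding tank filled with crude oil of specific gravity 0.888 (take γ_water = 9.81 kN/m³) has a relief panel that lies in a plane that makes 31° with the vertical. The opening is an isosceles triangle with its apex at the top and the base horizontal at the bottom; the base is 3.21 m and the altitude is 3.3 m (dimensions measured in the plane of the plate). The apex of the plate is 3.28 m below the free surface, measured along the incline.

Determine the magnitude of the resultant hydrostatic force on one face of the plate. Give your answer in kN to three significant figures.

γ = 0.888 × 9.81 = 8.71128 kN/m³.
The plate makes 31° with the vertical, i.e. θ = 90° − 31° = 59° to the horizontal. Measuring y along the incline from the free-surface line, vertical depth h = y·sinθ with sinθ = 0.857167.
With the apex up, the centroid sits 2h/3 = 2 × 3.3/3 = 2.2 m below the apex, so y_c = 3.28 + 2.2 = 5.48 m and h_c = 5.48 × 0.857167 = 4.69728 m.
A = ½ × 3.21 × 3.3 = 5.2965 m².
Resultant F = γ·h_c·A = 8.71128 × 4.69728 × 5.2965 = 216.729 kN.

F ≈ 217 kN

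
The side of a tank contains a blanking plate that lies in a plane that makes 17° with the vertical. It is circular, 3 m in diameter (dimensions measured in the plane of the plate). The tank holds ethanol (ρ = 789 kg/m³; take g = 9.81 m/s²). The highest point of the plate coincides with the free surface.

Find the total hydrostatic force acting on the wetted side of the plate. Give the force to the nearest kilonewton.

γ = ρg = 789 × 9.81 / 1000 = 7.74009 kN/m³.
The plate makes 17° with the vertical, i.e. θ = 90° − 17° = 73° to the horizontal. Measuring y along the incline from the free-surface line, vertical depth h = y·sinθ with sinθ = 0.956305.
The centroid is at the centre, 1.5 m below the top of the plate, so y_c = 1.5 m and h_c = 1.5 × 0.956305 = 1.43446 m.
A = π(1.5)² = 7.06858 m².
Resultant F = γ·h_c·A = 7.74009 × 1.43446 × 7.06858 = 78.4814 kN.

F ≈ 78 kN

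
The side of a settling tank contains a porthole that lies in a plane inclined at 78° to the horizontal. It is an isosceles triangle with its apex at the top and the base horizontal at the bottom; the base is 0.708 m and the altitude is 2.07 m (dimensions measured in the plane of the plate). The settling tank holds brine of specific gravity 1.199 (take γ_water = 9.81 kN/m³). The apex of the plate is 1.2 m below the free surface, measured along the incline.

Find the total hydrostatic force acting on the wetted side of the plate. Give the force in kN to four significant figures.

γ = 1.199 × 9.81 = 11.76219 kN/m³.
Let θ = 78° be the plate's angle to the horizontal; measure y along the incline from where the plane meets the free surface. Vertical depth h = y·sinθ with sinθ = 0.978148.
With the apex up, the centroid sits 2h/3 = 2 × 2.07/3 = 1.38 m below the apex, so y_c = 1.2 + 1.38 = 2.58 m and h_c = 2.58 × 0.978148 = 2.52362 m.
A = ½ × 0.708 × 2.07 = 0.73278 m².
Resultant F = γ·h_c·A = 11.76219 × 2.52362 × 0.73278 = 21.7513 kN.

F ≈ 21.75 kN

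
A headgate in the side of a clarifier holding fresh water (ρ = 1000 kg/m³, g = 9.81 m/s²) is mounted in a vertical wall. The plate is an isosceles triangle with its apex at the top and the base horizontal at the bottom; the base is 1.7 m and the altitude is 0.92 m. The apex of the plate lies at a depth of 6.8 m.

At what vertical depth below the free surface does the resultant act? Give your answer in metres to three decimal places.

γ = ρg = 1000 × 9.81 = 9810 N/m³ = 9.81 kN/m³.
With the apex up, the centroid sits 2h/3 = 2 × 0.92/3 = 0.613333 m below the apex, so the centroid depth is h_c = 6.8 + 0.613333 = 7.41333 m.
A = ½ × 1.7 × 0.92 = 0.782 m².
Resultant F = γ·h_c·A = 9.81 × 7.41333 × 0.782 = 56.8708 kN.
I_c = b·h³/36 = 1.7 × 0.92³/36 = 0.0367714 m⁴.
Centre of pressure: y_p = y_c + I_c/(y_c·A) = 7.41333 + 0.0367714/(7.41333 × 0.782) = 7.41333 + 0.00634293 = 7.41967 m along the plane.

h_p = 7.420 m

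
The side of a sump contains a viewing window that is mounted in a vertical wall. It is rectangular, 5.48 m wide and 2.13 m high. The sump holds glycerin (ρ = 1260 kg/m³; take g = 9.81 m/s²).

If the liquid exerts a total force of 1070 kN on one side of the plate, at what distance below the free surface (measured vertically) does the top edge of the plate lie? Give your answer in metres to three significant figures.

d_top ≈ 6.35 m

γ = ρg = 1260 × 9.81 / 1000 = 12.3606 kN/m³.
A = 5.48 × 2.13 = 11.6724 m².
From F = γ·h_c·A, the centroid depth is h_c = 1070/(12.3606 × 11.6724) = 7.41624 m.
The centroid lies 2.13/2 = 1.065 m below the top edge, so the top edge sits at h_top = 7.41624 − 1.065 = 6.35124 m below the surface.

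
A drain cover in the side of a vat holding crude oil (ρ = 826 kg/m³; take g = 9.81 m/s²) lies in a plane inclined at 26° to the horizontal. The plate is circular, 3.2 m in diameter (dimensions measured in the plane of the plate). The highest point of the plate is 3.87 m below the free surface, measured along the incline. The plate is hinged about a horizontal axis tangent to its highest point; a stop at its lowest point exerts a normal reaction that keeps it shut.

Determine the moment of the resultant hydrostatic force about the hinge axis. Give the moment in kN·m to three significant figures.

M ≈ 268 kN·m

γ = ρg = 826 × 9.81 / 1000 = 8.10306 kN/m³.
Let θ = 26° be the plate's angle to the horizontal; measure y along the incline from where the plane meets the free surface. Vertical depth h = y·sinθ with sinθ = 0.438371.
The centroid is at the centre, 1.6 m below the top of the plate, so y_c = 3.87 + 1.6 = 5.47 m and h_c = 5.47 × 0.438371 = 2.39789 m.
A = π(1.6)² = 8.04248 m².
Resultant F = γ·h_c·A = 8.10306 × 2.39789 × 8.04248 = 156.267 kN.
I_c = πr⁴/4 = π × 1.6⁴/4 = 5.14719 m⁴.
Centre of pressure: y_p = y_c + I_c/(y_c·A) = 5.47 + 5.14719/(5.47 × 8.04248) = 5.47 + 0.117002 = 5.587 m along the plane.
The resultant acts 1.6 + 0.117002 = 1.717 m (along the plate) below the hinge at the top edge, so the moment about the hinge is M = F × 1.717 = 156.267 × 1.717 = 268.31 kN·m.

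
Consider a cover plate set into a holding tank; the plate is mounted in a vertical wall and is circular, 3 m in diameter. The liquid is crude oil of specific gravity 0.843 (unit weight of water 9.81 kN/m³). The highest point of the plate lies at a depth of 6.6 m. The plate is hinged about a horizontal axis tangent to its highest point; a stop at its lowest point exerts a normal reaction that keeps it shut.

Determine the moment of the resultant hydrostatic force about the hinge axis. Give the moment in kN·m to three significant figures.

γ = 0.843 × 9.81 = 8.26983 kN/m³.
The centroid is at the centre, 1.5 m below the top of the plate, so the centroid depth is h_c = 6.6 + 1.5 = 8.1 m.
A = π(1.5)² = 7.06858 m².
Resultant F = γ·h_c·A = 8.26983 × 8.1 × 7.06858 = 473.493 kN.
I_c = πr⁴/4 = π × 1.5⁴/4 = 3.97608 m⁴.
Centre of pressure: y_p = y_c + I_c/(y_c·A) = 8.1 + 3.97608/(8.1 × 7.06858) = 8.1 + 0.0694445 = 8.16944 m along the plane.
The resultant acts 1.5 + 0.0694445 = 1.56944 m (along the plate) below the hinge at the top edge, so the moment about the hinge is M = F × 1.56944 = 473.493 × 1.56944 = 743.119 kN·m.

M ≈ 743 kN·m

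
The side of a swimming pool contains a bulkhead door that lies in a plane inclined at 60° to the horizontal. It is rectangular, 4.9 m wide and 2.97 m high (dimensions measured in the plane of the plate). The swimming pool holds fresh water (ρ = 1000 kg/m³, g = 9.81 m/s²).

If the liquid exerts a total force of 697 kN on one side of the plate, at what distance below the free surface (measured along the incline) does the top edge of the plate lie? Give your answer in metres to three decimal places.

y_top ≈ 4.152 m

γ = ρg = 1000 × 9.81 = 9810 N/m³ = 9.81 kN/m³.
A = 4.9 × 2.97 = 14.553 m².
From F = γ·h_c·A, the centroid depth is h_c = 697/(9.81 × 14.553) = 4.88215 m.
Let θ = 60° be the plate's angle to the horizontal; measure y along the incline from where the plane meets the free surface. Vertical depth h = y·sinθ with sinθ = 0.866025.
Along the incline, y_c = h_c/sinθ = 4.88215/0.866025 = 5.63742 m.
The centroid lies 2.97/2 = 1.485 m below the top edge, so the top edge sits at y_top = 5.63742 − 1.485 = 4.15242 m along the incline.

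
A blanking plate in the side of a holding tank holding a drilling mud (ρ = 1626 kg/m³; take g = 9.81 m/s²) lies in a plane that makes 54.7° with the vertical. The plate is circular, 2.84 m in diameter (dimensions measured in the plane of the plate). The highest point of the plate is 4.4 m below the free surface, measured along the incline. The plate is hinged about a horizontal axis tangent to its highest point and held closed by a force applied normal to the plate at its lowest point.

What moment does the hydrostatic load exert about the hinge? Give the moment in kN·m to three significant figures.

γ = ρg = 1626 × 9.81 / 1000 = 15.95106 kN/m³.
The plate makes 54.7° with the vertical, i.e. θ = 90° − 54.7° = 35.3° to the horizontal. Measuring y along the incline from the free-surface line, vertical depth h = y·sinθ with sinθ = 0.577858.
The centroid is at the centre, 1.42 m below the top of the plate, so y_c = 4.4 + 1.42 = 5.82 m and h_c = 5.82 × 0.577858 = 3.36313 m.
A = π(1.42)² = 6.33471 m².
Resultant F = γ·h_c·A = 15.95106 × 3.36313 × 6.33471 = 339.829 kN.
I_c = πr⁴/4 = π × 1.42⁴/4 = 3.19333 m⁴.
Centre of pressure: y_p = y_c + I_c/(y_c·A) = 5.82 + 3.19333/(5.82 × 6.33471) = 5.82 + 0.0866152 = 5.90662 m along the plane.
The resultant acts 1.42 + 0.0866152 = 1.50662 m (along the plate) below the hinge at the top edge, so the moment about the hinge is M = F × 1.50662 = 339.829 × 1.50662 = 511.993 kN·m.

M ≈ 512 kN·m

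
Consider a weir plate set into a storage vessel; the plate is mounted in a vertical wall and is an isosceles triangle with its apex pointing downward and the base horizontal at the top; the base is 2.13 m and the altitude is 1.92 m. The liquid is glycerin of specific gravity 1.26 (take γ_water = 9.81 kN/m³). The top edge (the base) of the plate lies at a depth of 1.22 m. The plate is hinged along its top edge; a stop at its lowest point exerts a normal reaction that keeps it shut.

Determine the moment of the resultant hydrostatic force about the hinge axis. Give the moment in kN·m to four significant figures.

γ = 1.26 × 9.81 = 12.3606 kN/m³.
With the apex down, the centroid sits h/3 = 1.92/3 = 0.64 m below the base (the top edge), so the centroid depth is h_c = 1.22 + 0.64 = 1.86 m.
A = ½ × 2.13 × 1.92 = 2.0448 m².
Resultant F = γ·h_c·A = 12.3606 × 1.86 × 2.0448 = 47.0114 kN.
I_c = b·h³/36 = 2.13 × 1.92³/36 = 0.418775 m⁴.
Centre of pressure: y_p = y_c + I_c/(y_c·A) = 1.86 + 0.418775/(1.86 × 2.0448) = 1.86 + 0.110108 = 1.97011 m along the plane.
The resultant acts 0.64 + 0.110108 = 0.750108 m (along the plate) below the hinge at the top edge, so the moment about the hinge is M = F × 0.750108 = 47.0114 × 0.750108 = 35.2636 kN·m.

M ≈ 35.26 kN·m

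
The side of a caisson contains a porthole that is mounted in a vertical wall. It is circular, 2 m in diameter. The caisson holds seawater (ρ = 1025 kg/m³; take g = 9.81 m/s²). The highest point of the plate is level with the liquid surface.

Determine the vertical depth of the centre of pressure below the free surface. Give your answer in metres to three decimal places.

γ = ρg = 1025 × 9.81 / 1000 = 10.05525 kN/m³.
The centroid is at the centre, 1 m below the top of the plate, so the centroid depth is h_c = 1 m.
A = π(1)² = 3.14159 m².
Resultant F = γ·h_c·A = 10.05525 × 1 × 3.14159 = 31.5895 kN.
I_c = πr⁴/4 = π × 1⁴/4 = 0.785398 m⁴.
Centre of pressure: y_p = y_c + I_c/(y_c·A) = 1 + 0.785398/(1 × 3.14159) = 1 + 0.25 = 1.25 m along the plane.

h_p = 1.250 m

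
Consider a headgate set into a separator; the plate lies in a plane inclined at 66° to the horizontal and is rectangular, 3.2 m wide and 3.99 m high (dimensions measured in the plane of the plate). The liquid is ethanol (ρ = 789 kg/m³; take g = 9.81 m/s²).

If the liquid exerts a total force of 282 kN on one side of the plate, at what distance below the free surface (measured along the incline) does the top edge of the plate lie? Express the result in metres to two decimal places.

y_top ≈ 1.13 m

γ = ρg = 789 × 9.81 / 1000 = 7.74009 kN/m³.
A = 3.2 × 3.99 = 12.768 m².
From F = γ·h_c·A, the centroid depth is h_c = 282/(7.74009 × 12.768) = 2.85352 m.
Let θ = 66° be the plate's angle to the horizontal; measure y along the incline from where the plane meets the free surface. Vertical depth h = y·sinθ with sinθ = 0.913545.
Along the incline, y_c = h_c/sinθ = 2.85352/0.913545 = 3.12357 m.
The centroid lies 3.99/2 = 1.995 m below the top edge, so the top edge sits at y_top = 3.12357 − 1.995 = 1.12857 m along the incline.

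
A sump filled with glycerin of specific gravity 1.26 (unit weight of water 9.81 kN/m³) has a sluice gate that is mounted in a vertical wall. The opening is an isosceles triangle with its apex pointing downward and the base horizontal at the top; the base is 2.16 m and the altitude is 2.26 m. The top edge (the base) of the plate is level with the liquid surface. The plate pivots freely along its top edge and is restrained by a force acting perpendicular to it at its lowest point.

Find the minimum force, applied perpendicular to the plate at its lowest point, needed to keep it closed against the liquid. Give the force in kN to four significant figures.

P ≈ 11.36 kN

γ = 1.26 × 9.81 = 12.3606 kN/m³.
With the apex down, the centroid sits h/3 = 2.26/3 = 0.753333 m below the base (the top edge), so the centroid depth is h_c = 0.753333 m.
A = ½ × 2.16 × 2.26 = 2.4408 m².
Resultant F = γ·h_c·A = 12.3606 × 0.753333 × 2.4408 = 22.7279 kN.
I_c = b·h³/36 = 2.16 × 2.26³/36 = 0.692591 m⁴.
Centre of pressure: y_p = y_c + I_c/(y_c·A) = 0.753333 + 0.692591/(0.753333 × 2.4408) = 0.753333 + 0.376667 = 1.13 m along the plane.
The resultant acts 0.753333 + 0.376667 = 1.13 m (along the plate) below the hinge at the top edge, so the moment about the hinge is M = F × 1.13 = 22.7279 × 1.13 = 25.6825 kN·m.
A normal force at the bottom, 2.26 m from the hinge, must supply this moment: P = 25.6825/2.26 = 11.3639 kN.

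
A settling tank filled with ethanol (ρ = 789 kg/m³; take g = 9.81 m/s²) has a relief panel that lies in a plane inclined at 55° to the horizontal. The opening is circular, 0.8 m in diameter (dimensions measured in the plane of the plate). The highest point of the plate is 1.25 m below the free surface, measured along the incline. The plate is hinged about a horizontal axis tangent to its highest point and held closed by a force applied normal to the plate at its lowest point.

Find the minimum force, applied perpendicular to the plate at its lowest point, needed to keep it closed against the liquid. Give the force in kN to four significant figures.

P ≈ 2.789 kN

γ = ρg = 789 × 9.81 / 1000 = 7.74009 kN/m³.
Let θ = 55° be the plate's angle to the horizontal; measure y along the incline from where the plane meets the free surface. Vertical depth h = y·sinθ with sinθ = 0.819152.
The centroid is at the centre, 0.4 m below the top of the plate, so y_c = 1.25 + 0.4 = 1.65 m and h_c = 1.65 × 0.819152 = 1.3516 m.
A = π(0.4)² = 0.502655 m².
Resultant F = γ·h_c·A = 7.74009 × 1.3516 × 0.502655 = 5.25853 kN.
I_c = πr⁴/4 = π × 0.4⁴/4 = 0.0201062 m⁴.
Centre of pressure: y_p = y_c + I_c/(y_c·A) = 1.65 + 0.0201062/(1.65 × 0.502655) = 1.65 + 0.0242424 = 1.67424 m along the plane.
The resultant acts 0.4 + 0.0242424 = 0.424242 m (along the plate) below the hinge at the top edge, so the moment about the hinge is M = F × 0.424242 = 5.25853 × 0.424242 = 2.23089 kN·m.
A normal force at the bottom, 0.8 m from the hinge, must supply this moment: P = 2.23089/0.8 = 2.78861 kN.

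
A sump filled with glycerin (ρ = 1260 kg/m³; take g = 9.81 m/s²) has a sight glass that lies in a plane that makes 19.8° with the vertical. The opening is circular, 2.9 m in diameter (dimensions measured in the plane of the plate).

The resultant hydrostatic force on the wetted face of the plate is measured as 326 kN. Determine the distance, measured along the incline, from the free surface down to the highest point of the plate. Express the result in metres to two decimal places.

y_top ≈ 2.79 m

γ = ρg = 1260 × 9.81 / 1000 = 12.3606 kN/m³.
A = π(1.45)² = 6.6052 m².
From F = γ·h_c·A, the centroid depth is h_c = 326/(12.3606 × 6.6052) = 3.99293 m.
The plate makes 19.8° with the vertical, i.e. θ = 90° − 19.8° = 70.2° to the horizontal. Measuring y along the incline from the free-surface line, vertical depth h = y·sinθ with sinθ = 0.940881.
Along the incline, y_c = h_c/sinθ = 3.99293/0.940881 = 4.24382 m.
The centroid is at the centre, 1.45 m below the top of the plate, so the highest point sits at y_top = 4.24382 − 1.45 = 2.79382 m along the incline.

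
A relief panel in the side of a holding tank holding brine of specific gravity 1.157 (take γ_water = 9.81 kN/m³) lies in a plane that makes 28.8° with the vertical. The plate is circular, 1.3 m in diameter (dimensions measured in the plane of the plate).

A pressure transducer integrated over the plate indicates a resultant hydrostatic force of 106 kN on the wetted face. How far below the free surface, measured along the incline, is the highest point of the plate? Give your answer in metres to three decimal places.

γ = 1.157 × 9.81 = 11.35017 kN/m³.
A = π(0.65)² = 1.32732 m².
From F = γ·h_c·A, the centroid depth is h_c = 106/(11.35017 × 1.32732) = 7.03603 m.
The plate makes 28.8° with the vertical, i.e. θ = 90° − 28.8° = 61.2° to the horizontal. Measuring y along the incline from the free-surface line, vertical depth h = y·sinθ with sinθ = 0.876307.
Along the incline, y_c = h_c/sinθ = 7.03603/0.876307 = 8.02918 m.
The centroid is at the centre, 0.65 m below the top of the plate, so the highest point sits at y_top = 8.02918 − 0.65 = 7.37918 m along the incline.

y_top ≈ 7.379 m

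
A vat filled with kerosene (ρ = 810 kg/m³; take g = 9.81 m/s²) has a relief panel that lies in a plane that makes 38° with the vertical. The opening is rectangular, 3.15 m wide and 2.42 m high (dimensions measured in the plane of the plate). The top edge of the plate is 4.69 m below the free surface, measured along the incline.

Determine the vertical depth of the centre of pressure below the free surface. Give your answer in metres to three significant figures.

h_p = 4.71 m

γ = ρg = 810 × 9.81 / 1000 = 7.9461 kN/m³.
The plate makes 38° with the vertical, i.e. θ = 90° − 38° = 52° to the horizontal. Measuring y along the incline from the free-surface line, vertical depth h = y·sinθ with sinθ = 0.788011.
The centroid lies 2.42/2 = 1.21 m below the top edge, so y_c = 4.69 + 1.21 = 5.9 m and h_c = 5.9 × 0.788011 = 4.64926 m.
A = 3.15 × 2.42 = 7.623 m².
Resultant F = γ·h_c·A = 7.9461 × 4.64926 × 7.623 = 281.62 kN.
I_c = b·h³/12 = 3.15 × 2.42³/12 = 3.72028 m⁴.
Centre of pressure: y_p = y_c + I_c/(y_c·A) = 5.9 + 3.72028/(5.9 × 7.623) = 5.9 + 0.0827176 = 5.98272 m along the plane.
Vertically, h_p = y_p·sinθ = 5.98272 × 0.788011 = 4.71445 m.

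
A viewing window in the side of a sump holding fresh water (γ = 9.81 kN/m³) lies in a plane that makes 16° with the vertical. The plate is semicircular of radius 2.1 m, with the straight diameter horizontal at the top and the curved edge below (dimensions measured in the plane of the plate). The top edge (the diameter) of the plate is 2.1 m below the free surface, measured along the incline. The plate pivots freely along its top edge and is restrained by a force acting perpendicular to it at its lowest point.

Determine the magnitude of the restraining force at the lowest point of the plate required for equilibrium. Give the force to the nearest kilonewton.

γ = 9.81 kN/m³.
The plate makes 16° with the vertical, i.e. θ = 90° − 16° = 74° to the horizontal. Measuring y along the incline from the free-surface line, vertical depth h = y·sinθ with sinθ = 0.961262.
The centroid of a semicircle lies 4r/(3π) = 0.891268 m from the diameter, here below the top edge, so y_c = 2.1 + 0.891268 = 2.99127 m and h_c = 2.99127 × 0.961262 = 2.87539 m.
A = πr²/2 = π × 2.1²/2 = 6.92721 m².
Resultant F = γ·h_c·A = 9.81 × 2.87539 × 6.92721 = 195.4 kN.
I_c = (π/8 − 8/(9π))·r⁴ = 0.109757 × 2.1⁴ = 2.13457 m⁴.
Centre of pressure: y_p = y_c + I_c/(y_c·A) = 2.99127 + 2.13457/(2.99127 × 6.92721) = 2.99127 + 0.103014 = 3.09428 m along the plane.
The resultant acts 0.891268 + 0.103014 = 0.994282 m (along the plate) below the hinge at the top edge, so the moment about the hinge is M = F × 0.994282 = 195.4 × 0.994282 = 194.283 kN·m.
A normal force at the bottom, 2.1 m from the hinge, must supply this moment: P = 194.283/2.1 = 92.5157 kN.

P ≈ 93 kN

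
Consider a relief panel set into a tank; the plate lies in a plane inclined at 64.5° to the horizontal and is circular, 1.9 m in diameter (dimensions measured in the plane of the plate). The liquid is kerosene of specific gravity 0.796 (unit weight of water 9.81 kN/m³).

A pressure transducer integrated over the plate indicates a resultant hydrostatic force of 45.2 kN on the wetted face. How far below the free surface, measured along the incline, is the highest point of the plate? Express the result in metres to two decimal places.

y_top ≈ 1.31 m

γ = 0.796 × 9.81 = 7.80876 kN/m³.
A = π(0.95)² = 2.83529 m².
From F = γ·h_c·A, the centroid depth is h_c = 45.2/(7.80876 × 2.83529) = 2.04154 m.
Let θ = 64.5° be the plate's angle to the horizontal; measure y along the incline from where the plane meets the free surface. Vertical depth h = y·sinθ with sinθ = 0.902585.
Along the incline, y_c = h_c/sinθ = 2.04154/0.902585 = 2.26188 m.
The centroid is at the centre, 0.95 m below the top of the plate, so the highest point sits at y_top = 2.26188 − 0.95 = 1.31188 m along the incline.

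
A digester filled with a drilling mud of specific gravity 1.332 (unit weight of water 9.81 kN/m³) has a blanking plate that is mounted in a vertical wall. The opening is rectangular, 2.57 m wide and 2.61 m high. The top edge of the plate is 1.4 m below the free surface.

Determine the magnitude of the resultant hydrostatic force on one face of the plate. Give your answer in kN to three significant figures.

F ≈ 237 kN

γ = 1.332 × 9.81 = 13.06692 kN/m³.
The centroid lies 2.61/2 = 1.305 m below the top edge, so the centroid depth is h_c = 1.4 + 1.305 = 2.705 m.
A = 2.57 × 2.61 = 6.7077 m².
Resultant F = γ·h_c·A = 13.06692 × 2.705 × 6.7077 = 237.09 kN.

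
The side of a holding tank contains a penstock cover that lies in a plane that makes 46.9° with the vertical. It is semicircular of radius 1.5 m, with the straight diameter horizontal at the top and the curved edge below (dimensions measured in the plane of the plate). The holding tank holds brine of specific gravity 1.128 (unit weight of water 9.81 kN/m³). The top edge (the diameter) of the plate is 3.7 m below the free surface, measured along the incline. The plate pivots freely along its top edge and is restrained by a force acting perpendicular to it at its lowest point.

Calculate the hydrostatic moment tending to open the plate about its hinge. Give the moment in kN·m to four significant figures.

M ≈ 77.98 kN·m

γ = 1.128 × 9.81 = 11.06568 kN/m³.
The plate makes 46.9° with the vertical, i.e. θ = 90° − 46.9° = 43.1° to the horizontal. Measuring y along the incline from the free-surface line, vertical depth h = y·sinθ with sinθ = 0.683274.
The centroid of a semicircle lies 4r/(3π) = 0.63662 m from the diameter, here below the top edge, so y_c = 3.7 + 0.63662 = 4.33662 m and h_c = 4.33662 × 0.683274 = 2.9631 m.
A = πr²/2 = π × 1.5²/2 = 3.53429 m².
Resultant F = γ·h_c·A = 11.06568 × 2.9631 × 3.53429 = 115.885 kN.
I_c = (π/8 − 8/(9π))·r⁴ = 0.109757 × 1.5⁴ = 0.555645 m⁴.
Centre of pressure: y_p = y_c + I_c/(y_c·A) = 4.33662 + 0.555645/(4.33662 × 3.53429) = 4.33662 + 0.036253 = 4.37287 m along the plane.
The resultant acts 0.63662 + 0.036253 = 0.672873 m (along the plate) below the hinge at the top edge, so the moment about the hinge is M = F × 0.672873 = 115.885 × 0.672873 = 77.9759 kN·m.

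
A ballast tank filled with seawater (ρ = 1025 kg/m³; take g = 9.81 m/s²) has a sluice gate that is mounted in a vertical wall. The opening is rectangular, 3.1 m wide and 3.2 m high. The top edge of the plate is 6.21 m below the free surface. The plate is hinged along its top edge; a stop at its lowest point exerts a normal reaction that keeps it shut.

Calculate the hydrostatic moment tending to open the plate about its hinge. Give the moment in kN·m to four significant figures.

M ≈ 1332 kN·m

γ = ρg = 1025 × 9.81 / 1000 = 10.05525 kN/m³.
The centroid lies 3.2/2 = 1.6 m below the top edge, so the centroid depth is h_c = 6.21 + 1.6 = 7.81 m.
A = 3.1 × 3.2 = 9.92 m².
Resultant F = γ·h_c·A = 10.05525 × 7.81 × 9.92 = 779.033 kN.
I_c = b·h³/12 = 3.1 × 3.2³/12 = 8.46507 m⁴.
Centre of pressure: y_p = y_c + I_c/(y_c·A) = 7.81 + 8.46507/(7.81 × 9.92) = 7.81 + 0.109262 = 7.91926 m along the plane.
The resultant acts 1.6 + 0.109262 = 1.70926 m (along the plate) below the hinge at the top edge, so the moment about the hinge is M = F × 1.70926 = 779.033 × 1.70926 = 1331.57 kN·m.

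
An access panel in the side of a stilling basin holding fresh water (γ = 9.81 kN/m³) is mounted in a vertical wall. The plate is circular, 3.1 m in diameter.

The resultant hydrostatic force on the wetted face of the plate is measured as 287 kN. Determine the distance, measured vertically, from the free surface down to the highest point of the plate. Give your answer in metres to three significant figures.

γ = 9.81 kN/m³.
A = π(1.55)² = 7.54768 m².
From F = γ·h_c·A, the centroid depth is h_c = 287/(9.81 × 7.54768) = 3.87614 m.
The centroid is at the centre, 1.55 m below the top of the plate, so the highest point sits at h_top = 3.87614 − 1.55 = 2.32614 m below the surface.

d_top ≈ 2.33 m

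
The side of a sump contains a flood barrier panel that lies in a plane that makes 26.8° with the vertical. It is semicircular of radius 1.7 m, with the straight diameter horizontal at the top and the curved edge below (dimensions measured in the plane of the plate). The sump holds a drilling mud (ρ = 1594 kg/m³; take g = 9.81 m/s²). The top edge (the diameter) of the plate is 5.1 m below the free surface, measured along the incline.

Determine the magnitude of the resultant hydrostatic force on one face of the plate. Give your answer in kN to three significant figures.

γ = ρg = 1594 × 9.81 / 1000 = 15.63714 kN/m³.
The plate makes 26.8° with the vertical, i.e. θ = 90° − 26.8° = 63.2° to the horizontal. Measuring y along the incline from the free-surface line, vertical depth h = y·sinθ with sinθ = 0.892586.
The centroid of a semicircle lies 4r/(3π) = 0.721502 m from the diameter, here below the top edge, so y_c = 5.1 + 0.721502 = 5.8215 m and h_c = 5.8215 × 0.892586 = 5.19619 m.
A = πr²/2 = π × 1.7²/2 = 4.5396 m².
Resultant F = γ·h_c·A = 15.63714 × 5.19619 × 4.5396 = 368.859 kN.

F ≈ 369 kN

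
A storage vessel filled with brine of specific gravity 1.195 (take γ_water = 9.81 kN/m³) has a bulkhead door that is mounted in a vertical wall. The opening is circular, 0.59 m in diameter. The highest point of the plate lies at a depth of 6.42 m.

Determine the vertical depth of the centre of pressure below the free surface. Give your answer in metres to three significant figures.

γ = 1.195 × 9.81 = 11.72295 kN/m³.
The centroid is at the centre, 0.295 m below the top of the plate, so the centroid depth is h_c = 6.42 + 0.295 = 6.715 m.
A = π(0.295)² = 0.273397 m².
Resultant F = γ·h_c·A = 11.72295 × 6.715 × 0.273397 = 21.5217 kN.
I_c = πr⁴/4 = π × 0.295⁴/4 = 0.0059481 m⁴.
Centre of pressure: y_p = y_c + I_c/(y_c·A) = 6.715 + 0.0059481/(6.715 × 0.273397) = 6.715 + 0.00323995 = 6.71824 m along the plane.

h_p = 6.72 m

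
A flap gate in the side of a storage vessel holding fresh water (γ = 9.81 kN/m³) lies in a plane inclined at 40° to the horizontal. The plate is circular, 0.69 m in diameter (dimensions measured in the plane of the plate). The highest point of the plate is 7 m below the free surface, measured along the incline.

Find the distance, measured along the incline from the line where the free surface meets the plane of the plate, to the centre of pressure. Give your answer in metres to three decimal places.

y_p = 7.349 m

γ = 9.81 kN/m³.
Let θ = 40° be the plate's angle to the horizontal; measure y along the incline from where the plane meets the free surface. Vertical depth h = y·sinθ with sinθ = 0.642788.
The centroid is at the centre, 0.345 m below the top of the plate, so y_c = 7 + 0.345 = 7.345 m and h_c = 7.345 × 0.642788 = 4.72128 m.
A = π(0.345)² = 0.373928 m².
Resultant F = γ·h_c·A = 9.81 × 4.72128 × 0.373928 = 17.3188 kN.
I_c = πr⁴/4 = π × 0.345⁴/4 = 0.0111267 m⁴.
Centre of pressure: y_p = y_c + I_c/(y_c·A) = 7.345 + 0.0111267/(7.345 × 0.373928) = 7.345 + 0.00405123 = 7.34905 m along the plane.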